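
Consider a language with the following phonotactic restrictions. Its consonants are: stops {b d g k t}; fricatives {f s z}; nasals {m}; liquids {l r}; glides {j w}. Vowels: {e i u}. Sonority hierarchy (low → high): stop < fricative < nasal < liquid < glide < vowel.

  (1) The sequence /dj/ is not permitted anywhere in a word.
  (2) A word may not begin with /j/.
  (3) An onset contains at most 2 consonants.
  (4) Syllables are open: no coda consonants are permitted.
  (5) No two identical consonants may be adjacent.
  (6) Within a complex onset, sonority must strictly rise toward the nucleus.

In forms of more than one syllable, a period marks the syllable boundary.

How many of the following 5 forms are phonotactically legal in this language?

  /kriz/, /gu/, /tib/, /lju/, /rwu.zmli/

2

/kriz/ — violates constraint 4: syllable 1 coda /z/ has 1 consonant (> 0) → phonotactically illegal
/gu/ — σ1 onset /g/, coda /∅/ ok → phonotactically legal
/tib/ — violates constraint 4: syllable 1 coda /b/ has 1 consonant (> 0) → phonotactically illegal
/lju/ — σ1 onset /lj/ (4→5 rises), coda /∅/ ok → phonotactically legal
/rwu.zmli/ — violates constraint 3: syllable 2 onset /zml/ has 3 consonants (> 2) → phonotactically illegal
Phonotactically legal: /gu/, /lju/ → 2.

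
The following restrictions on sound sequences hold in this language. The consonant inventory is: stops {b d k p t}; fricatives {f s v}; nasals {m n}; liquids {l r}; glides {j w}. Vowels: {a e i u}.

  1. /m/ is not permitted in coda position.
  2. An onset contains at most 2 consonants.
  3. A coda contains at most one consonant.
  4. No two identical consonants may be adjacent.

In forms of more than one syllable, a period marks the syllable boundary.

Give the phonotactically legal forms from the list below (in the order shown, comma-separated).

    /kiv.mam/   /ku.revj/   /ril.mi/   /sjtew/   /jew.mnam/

/kiv.mam/ — violates constraint 1: syllable 2 coda contains /m/ → phonotactically illegal
/ku.revj/ — violates constraint 3: syllable 2 coda /vj/ has 2 consonants (> 1) → phonotactically illegal
/ril.mi/ — σ1 onset /r/, coda /l/ ok; σ2 onset /m/, coda /∅/ ok → phonotactically legal
/sjtew/ — violates constraint 2: syllable 1 onset /sjt/ has 3 consonants (> 2) → phonotactically illegal
/jew.mnam/ — violates constraint 1: syllable 2 coda contains /m/ → phonotactically illegal

/ril.mi/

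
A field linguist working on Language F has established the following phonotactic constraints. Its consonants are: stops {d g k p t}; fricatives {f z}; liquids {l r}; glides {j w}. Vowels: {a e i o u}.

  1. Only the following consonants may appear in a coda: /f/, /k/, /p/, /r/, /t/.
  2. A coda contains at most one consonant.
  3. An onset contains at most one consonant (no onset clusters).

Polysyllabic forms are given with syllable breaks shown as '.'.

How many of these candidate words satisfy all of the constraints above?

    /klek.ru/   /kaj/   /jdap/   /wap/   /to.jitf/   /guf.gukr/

/klek.ru/ — violates constraint 3: syllable 1 onset /kl/ has 2 consonants (> 1) → illicit
/kaj/ — violates constraint 1: syllable 1 coda contains /j/, which is not a licensed coda consonant → illicit
/jdap/ — violates constraint 3: syllable 1 onset /jd/ has 2 consonants (> 1) → illicit
/wap/ — σ1 onset /w/, coda /p/ ok → licit
/to.jitf/ — violates constraint 2: syllable 2 coda /tf/ has 2 consonants (> 1) → illicit
/guf.gukr/ — violates constraint 2: syllable 2 coda /kr/ has 2 consonants (> 1) → illicit
Licit: /wap/ → 1.

1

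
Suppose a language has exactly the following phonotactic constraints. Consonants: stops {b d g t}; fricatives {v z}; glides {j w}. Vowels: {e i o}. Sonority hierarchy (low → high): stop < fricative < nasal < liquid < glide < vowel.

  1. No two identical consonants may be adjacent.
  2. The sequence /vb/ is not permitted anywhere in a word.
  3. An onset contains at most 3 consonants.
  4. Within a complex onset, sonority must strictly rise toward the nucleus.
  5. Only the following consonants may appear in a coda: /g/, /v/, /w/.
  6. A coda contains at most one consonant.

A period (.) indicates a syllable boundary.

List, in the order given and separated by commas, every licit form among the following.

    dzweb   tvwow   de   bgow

dzweb — violates constraint 5: syllable 1 coda contains /b/, which is not a licensed coda consonant → illicit
tvwow — σ1 onset /tvw/ (1→2→5 rises), coda /w/ ok → licit
de — σ1 onset /d/, coda /∅/ ok → licit
bgow — violates constraint 4: syllable 1 onset /bg/: /b/ (stop, 1) → /g/ (stop, 1) does not rise → illicit

tvwow, de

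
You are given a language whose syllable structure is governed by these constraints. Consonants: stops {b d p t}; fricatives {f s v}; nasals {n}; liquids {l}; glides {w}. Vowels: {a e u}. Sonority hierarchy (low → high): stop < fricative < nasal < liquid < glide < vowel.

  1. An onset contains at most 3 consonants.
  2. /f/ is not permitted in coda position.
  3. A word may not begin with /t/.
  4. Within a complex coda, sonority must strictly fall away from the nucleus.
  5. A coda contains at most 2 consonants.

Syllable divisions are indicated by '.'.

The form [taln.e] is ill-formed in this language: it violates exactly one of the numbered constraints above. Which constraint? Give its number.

3

[taln.e]: word begins with /t/.
This is a violation of constraint 3: "A word may not begin with /t/."
The remaining constraints (1, 2, 4, 5) are satisfied.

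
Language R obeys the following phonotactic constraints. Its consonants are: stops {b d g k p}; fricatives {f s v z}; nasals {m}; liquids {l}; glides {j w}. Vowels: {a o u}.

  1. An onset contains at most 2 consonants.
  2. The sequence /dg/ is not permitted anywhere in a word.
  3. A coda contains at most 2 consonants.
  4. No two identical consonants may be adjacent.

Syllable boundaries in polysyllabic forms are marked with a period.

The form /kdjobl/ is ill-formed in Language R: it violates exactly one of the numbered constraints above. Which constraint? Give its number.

/kdjobl/: syllable 1 onset /kdj/ has 3 consonants (> 2).
This is a violation of constraint 1: "An onset contains at most 2 consonants."
The remaining constraints (2, 3, 4) are satisfied.

1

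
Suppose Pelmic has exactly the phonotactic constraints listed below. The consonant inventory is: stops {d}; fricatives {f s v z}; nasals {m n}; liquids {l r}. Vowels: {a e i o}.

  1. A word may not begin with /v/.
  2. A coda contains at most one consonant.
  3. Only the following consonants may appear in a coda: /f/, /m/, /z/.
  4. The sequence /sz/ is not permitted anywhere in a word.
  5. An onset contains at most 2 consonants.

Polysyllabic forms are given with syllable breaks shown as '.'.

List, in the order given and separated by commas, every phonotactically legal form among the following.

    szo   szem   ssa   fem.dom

szo — violates constraint 4: contains banned sequence /sz/ → phonotactically illegal
szem — violates constraint 4: contains banned sequence /sz/ → phonotactically illegal
ssa — σ1 onset /ss/ (2C), coda /∅/ ok → phonotactically legal
fem.dom — σ1 onset /f/, coda /m/ ok; σ2 onset /d/, coda /m/ ok → phonotactically legal

ssa, fem.dom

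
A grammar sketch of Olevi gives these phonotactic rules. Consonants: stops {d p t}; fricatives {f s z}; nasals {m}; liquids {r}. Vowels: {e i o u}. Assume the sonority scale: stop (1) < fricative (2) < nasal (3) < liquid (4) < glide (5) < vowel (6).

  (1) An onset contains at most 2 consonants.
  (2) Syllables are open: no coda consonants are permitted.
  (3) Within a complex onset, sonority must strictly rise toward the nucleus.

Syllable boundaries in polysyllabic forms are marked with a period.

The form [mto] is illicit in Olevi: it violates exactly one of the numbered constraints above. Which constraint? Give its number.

3

[mto]: syllable 1 onset /mt/: /m/ (nasal, 3) → /t/ (stop, 1) does not rise.
This is a violation of constraint 3: "Within a complex onset, sonority must strictly rise toward the nucleus."
The remaining constraints (1, 2) are satisfied.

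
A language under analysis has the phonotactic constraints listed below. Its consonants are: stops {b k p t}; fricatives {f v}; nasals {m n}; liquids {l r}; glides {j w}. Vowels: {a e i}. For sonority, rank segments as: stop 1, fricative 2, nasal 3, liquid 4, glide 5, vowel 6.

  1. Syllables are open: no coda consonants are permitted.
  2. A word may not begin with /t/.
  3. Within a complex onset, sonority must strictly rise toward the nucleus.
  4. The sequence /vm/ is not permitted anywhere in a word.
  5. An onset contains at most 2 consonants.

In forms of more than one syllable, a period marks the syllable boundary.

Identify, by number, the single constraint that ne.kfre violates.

ne.kfre: syllable 2 onset /kfr/ has 3 consonants (> 2).
This is a violation of constraint 5: "An onset contains at most 2 consonants."
The remaining constraints (1, 2, 3, 4) are satisfied.

5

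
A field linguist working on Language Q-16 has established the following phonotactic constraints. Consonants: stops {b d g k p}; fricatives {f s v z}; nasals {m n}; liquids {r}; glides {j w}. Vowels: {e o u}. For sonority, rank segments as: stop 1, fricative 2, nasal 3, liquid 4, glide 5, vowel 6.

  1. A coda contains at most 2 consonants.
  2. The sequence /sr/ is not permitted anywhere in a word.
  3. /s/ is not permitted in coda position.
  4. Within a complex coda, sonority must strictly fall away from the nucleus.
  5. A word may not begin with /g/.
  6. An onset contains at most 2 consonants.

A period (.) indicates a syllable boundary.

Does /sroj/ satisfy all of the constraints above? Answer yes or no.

no

/sroj/ — violates constraint 2: contains banned sequence /sr/ → illicit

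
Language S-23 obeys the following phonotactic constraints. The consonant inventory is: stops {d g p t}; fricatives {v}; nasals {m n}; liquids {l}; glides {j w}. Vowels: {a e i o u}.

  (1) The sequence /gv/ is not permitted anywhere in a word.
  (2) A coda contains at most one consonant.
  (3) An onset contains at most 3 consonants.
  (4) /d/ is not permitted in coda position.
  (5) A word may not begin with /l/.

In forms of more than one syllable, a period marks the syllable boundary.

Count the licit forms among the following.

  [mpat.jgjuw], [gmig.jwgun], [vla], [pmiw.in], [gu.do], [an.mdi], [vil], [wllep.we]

[mpat.jgjuw] — σ1 onset /mp/ (2C), coda /t/ ok; σ2 onset /jgj/ (3C), coda /w/ ok → licit
[gmig.jwgun] — σ1 onset /gm/ (2C), coda /g/ ok; σ2 onset /jwg/ (3C), coda /n/ ok → licit
[vla] — σ1 onset /vl/ (2C), coda /∅/ ok → licit
[pmiw.in] — σ1 onset /pm/ (2C), coda /w/ ok; σ2 onset /∅/, coda /n/ ok → licit
[gu.do] — σ1 onset /g/, coda /∅/ ok; σ2 onset /d/, coda /∅/ ok → licit
[an.mdi] — σ1 onset /∅/, coda /n/ ok; σ2 onset /md/ (2C), coda /∅/ ok → licit
[vil] — σ1 onset /v/, coda /l/ ok → licit
[wllep.we] — σ1 onset /wll/ (3C), coda /p/ ok; σ2 onset /w/, coda /∅/ ok → licit
Licit: [mpat.jgjuw], [gmig.jwgun], [vla], [pmiw.in], [gu.do], [an.mdi], [vil], [wllep.we] → 8.

8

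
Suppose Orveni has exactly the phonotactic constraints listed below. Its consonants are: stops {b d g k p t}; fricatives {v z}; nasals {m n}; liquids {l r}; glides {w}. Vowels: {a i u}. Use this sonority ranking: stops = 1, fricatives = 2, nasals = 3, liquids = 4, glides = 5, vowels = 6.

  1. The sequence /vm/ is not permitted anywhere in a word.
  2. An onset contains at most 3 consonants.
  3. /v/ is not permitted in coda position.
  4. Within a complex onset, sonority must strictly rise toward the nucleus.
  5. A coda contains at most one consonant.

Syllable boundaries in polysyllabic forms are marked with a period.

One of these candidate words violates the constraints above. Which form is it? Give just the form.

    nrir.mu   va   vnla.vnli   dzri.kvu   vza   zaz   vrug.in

nrir.mu — σ1 onset /nr/ (3→4 rises), coda /r/ ok; σ2 onset /m/, coda /∅/ ok → licit
va — σ1 onset /v/, coda /∅/ ok → licit
vnla.vnli — σ1 onset /vnl/ (2→3→4 rises), coda /∅/ ok; σ2 onset /vnl/ (2→3→4 rises), coda /∅/ ok → licit
dzri.kvu — σ1 onset /dzr/ (1→2→4 rises), coda /∅/ ok; σ2 onset /kv/ (1→2 rises), coda /∅/ ok → licit
vza — violates constraint 4: syllable 1 onset /vz/: /v/ (fricative, 2) → /z/ (fricative, 2) does not rise → illicit
zaz — σ1 onset /z/, coda /z/ ok → licit
vrug.in — σ1 onset /vr/ (2→4 rises), coda /g/ ok; σ2 onset /∅/, coda /n/ ok → licit

vza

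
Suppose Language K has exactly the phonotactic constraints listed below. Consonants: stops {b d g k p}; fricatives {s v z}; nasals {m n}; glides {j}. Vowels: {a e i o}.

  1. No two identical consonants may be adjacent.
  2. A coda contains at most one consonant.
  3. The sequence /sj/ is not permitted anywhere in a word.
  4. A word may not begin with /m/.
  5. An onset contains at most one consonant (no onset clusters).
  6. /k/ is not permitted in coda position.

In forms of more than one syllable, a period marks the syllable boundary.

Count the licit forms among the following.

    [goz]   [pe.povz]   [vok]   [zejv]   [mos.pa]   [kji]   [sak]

1

[goz] — σ1 onset /g/, coda /z/ ok → licit
[pe.povz] — violates constraint 2: syllable 2 coda /vz/ has 2 consonants (> 1) → illicit
[vok] — violates constraint 6: syllable 1 coda contains /k/ → illicit
[zejv] — violates constraint 2: syllable 1 coda /jv/ has 2 consonants (> 1) → illicit
[mos.pa] — violates constraint 4: word begins with /m/ → illicit
[kji] — violates constraint 5: syllable 1 onset /kj/ has 2 consonants (> 1) → illicit
[sak] — violates constraint 6: syllable 1 coda contains /k/ → illicit
Licit: [goz] → 1.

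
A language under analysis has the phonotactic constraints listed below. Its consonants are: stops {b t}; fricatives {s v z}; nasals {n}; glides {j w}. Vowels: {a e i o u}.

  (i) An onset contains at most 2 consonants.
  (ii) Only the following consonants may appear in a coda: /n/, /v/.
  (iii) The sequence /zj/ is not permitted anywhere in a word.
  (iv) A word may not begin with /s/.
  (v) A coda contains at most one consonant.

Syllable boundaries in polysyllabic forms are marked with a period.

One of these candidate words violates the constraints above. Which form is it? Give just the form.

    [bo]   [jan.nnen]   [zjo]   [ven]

[zjo]

[bo] — σ1 onset /b/, coda /∅/ ok → permitted
[jan.nnen] — σ1 onset /j/, coda /n/ ok; σ2 onset /nn/ (2C), coda /n/ ok → permitted
[zjo] — violates constraint (iii): contains banned sequence /zj/ → not permitted
[ven] — σ1 onset /v/, coda /n/ ok → permitted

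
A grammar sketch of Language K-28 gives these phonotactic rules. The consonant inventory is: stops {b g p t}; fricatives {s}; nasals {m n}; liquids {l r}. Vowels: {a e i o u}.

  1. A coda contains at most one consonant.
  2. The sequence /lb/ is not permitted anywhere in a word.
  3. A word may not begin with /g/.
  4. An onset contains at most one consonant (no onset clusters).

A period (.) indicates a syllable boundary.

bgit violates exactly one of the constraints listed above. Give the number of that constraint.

bgit: syllable 1 onset /bg/ has 2 consonants (> 1).
This is a violation of constraint 4: "An onset contains at most one consonant (no onset clusters)."
The remaining constraints (1, 2, 3) are satisfied.

4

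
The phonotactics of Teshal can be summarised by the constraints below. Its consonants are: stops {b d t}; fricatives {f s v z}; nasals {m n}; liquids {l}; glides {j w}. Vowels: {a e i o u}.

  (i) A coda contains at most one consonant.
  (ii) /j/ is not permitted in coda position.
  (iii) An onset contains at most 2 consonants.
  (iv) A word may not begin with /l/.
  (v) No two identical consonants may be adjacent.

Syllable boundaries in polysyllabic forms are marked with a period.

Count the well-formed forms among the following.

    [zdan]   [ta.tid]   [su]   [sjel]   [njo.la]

5

[zdan] — σ1 onset /zd/ (2C), coda /n/ ok → well-formed
[ta.tid] — σ1 onset /t/, coda /∅/ ok; σ2 onset /t/, coda /d/ ok → well-formed
[su] — σ1 onset /s/, coda /∅/ ok → well-formed
[sjel] — σ1 onset /sj/ (2C), coda /l/ ok → well-formed
[njo.la] — σ1 onset /nj/ (2C), coda /∅/ ok; σ2 onset /l/, coda /∅/ ok → well-formed
Well-formed: [zdan], [ta.tid], [su], [sjel], [njo.la] → 5.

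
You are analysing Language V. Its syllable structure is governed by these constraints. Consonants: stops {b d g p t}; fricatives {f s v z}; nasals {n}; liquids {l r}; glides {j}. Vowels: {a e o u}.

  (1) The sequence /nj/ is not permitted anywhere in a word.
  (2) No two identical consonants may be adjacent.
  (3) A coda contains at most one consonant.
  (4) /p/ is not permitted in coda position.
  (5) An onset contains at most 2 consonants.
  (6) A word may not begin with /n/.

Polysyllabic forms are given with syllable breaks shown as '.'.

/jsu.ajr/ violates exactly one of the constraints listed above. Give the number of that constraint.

3

/jsu.ajr/: syllable 2 coda /jr/ has 2 consonants (> 1).
This is a violation of constraint 3: "A coda contains at most one consonant."
The remaining constraints (1, 2, 4, 5, 6) are satisfied.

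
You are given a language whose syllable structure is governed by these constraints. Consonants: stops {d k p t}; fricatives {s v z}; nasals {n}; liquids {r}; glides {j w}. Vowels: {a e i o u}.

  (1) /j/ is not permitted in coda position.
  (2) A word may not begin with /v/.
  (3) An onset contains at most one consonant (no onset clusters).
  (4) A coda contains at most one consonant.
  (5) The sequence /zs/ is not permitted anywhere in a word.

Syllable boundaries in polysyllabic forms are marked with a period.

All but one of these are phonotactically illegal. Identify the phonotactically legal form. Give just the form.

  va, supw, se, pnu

va — violates constraint 2: word begins with /v/ → phonotactically illegal
supw — violates constraint 4: syllable 1 coda /pw/ has 2 consonants (> 1) → phonotactically illegal
se — σ1 onset /s/, coda /∅/ ok → phonotactically legal
pnu — violates constraint 3: syllable 1 onset /pn/ has 2 consonants (> 1) → phonotactically illegal

se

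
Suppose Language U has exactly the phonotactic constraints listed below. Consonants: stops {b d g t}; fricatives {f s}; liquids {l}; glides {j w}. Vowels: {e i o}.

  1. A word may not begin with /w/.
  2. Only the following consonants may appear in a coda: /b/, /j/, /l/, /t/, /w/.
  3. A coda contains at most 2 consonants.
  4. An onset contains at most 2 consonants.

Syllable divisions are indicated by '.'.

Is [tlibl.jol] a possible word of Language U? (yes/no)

yes

[tlibl.jol] — σ1 onset /tl/ (2C), coda /bl/ (2C) ok; σ2 onset /j/, coda /l/ ok → licit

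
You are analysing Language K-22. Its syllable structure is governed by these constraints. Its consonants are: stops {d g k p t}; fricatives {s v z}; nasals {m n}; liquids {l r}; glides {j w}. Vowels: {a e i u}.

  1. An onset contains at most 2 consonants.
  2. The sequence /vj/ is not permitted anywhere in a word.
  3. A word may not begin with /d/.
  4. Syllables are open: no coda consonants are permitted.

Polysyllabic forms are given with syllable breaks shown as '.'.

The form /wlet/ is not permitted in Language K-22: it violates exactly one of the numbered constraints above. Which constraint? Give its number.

4

/wlet/: syllable 1 coda /t/ has 1 consonant (> 0).
This is a violation of constraint 4: "Syllables are open: no coda consonants are permitted."
The remaining constraints (1, 2, 3) are satisfied.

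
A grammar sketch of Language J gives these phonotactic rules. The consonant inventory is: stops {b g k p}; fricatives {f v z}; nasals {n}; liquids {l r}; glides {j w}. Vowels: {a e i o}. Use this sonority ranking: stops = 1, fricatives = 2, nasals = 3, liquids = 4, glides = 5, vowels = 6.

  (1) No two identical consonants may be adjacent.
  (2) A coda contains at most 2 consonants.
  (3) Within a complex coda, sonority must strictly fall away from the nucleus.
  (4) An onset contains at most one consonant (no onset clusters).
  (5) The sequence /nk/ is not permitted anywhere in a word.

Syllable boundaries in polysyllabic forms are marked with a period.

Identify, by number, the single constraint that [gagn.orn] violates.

3

[gagn.orn]: syllable 1 coda /gn/: /g/ (stop, 1) → /n/ (nasal, 3) does not fall.
This is a violation of constraint 3: "Within a complex coda, sonority must strictly fall away from the nucleus."
The remaining constraints (1, 2, 4, 5) are satisfied.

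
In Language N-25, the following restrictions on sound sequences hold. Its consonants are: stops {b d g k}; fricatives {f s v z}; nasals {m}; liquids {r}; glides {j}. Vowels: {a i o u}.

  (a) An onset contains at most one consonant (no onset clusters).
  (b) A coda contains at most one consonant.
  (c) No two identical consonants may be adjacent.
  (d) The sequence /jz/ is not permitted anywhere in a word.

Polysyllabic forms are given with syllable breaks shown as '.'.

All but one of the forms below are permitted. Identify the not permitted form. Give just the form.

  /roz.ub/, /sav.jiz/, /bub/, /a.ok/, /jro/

/jro/

/roz.ub/ — σ1 onset /r/, coda /z/ ok; σ2 onset /∅/, coda /b/ ok → permitted
/sav.jiz/ — σ1 onset /s/, coda /v/ ok; σ2 onset /j/, coda /z/ ok → permitted
/bub/ — σ1 onset /b/, coda /b/ ok → permitted
/a.ok/ — σ1 onset /∅/, coda /∅/ ok; σ2 onset /∅/, coda /k/ ok → permitted
/jro/ — violates constraint (a): syllable 1 onset /jr/ has 2 consonants (> 1) → not permitted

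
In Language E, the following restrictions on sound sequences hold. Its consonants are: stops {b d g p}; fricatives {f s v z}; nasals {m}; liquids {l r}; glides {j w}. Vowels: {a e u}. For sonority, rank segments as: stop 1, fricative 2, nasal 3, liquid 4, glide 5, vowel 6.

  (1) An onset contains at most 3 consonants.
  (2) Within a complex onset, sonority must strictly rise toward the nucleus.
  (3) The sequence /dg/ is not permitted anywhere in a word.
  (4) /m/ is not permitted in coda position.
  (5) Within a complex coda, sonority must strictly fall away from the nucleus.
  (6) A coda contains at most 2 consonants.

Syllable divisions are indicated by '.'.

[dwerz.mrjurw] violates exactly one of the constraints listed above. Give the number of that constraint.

[dwerz.mrjurw]: syllable 2 coda /rw/: /r/ (liquid, 4) → /w/ (glide, 5) does not fall.
This is a violation of constraint 5: "Within a complex coda, sonority must strictly fall away from the nucleus."
The remaining constraints (1, 2, 3, 4, 6) are satisfied.

5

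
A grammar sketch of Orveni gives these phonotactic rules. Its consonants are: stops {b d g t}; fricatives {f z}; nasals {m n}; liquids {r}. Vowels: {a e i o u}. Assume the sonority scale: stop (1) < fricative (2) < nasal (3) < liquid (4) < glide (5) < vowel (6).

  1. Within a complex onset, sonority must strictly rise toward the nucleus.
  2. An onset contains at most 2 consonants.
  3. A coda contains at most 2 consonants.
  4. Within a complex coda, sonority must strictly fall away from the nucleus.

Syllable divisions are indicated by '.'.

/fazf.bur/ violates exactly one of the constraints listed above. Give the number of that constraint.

4

/fazf.bur/: syllable 1 coda /zf/: /z/ (fricative, 2) → /f/ (fricative, 2) does not fall.
This is a violation of constraint 4: "Within a complex coda, sonority must strictly fall away from the nucleus."
The remaining constraints (1, 2, 3) are satisfied.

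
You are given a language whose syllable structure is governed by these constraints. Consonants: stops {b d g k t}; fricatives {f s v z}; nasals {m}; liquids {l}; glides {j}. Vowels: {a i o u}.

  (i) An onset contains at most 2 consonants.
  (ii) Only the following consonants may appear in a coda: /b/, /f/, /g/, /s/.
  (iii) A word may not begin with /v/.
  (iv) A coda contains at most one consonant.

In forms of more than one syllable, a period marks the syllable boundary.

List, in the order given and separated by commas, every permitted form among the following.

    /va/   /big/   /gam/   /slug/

/big/, /slug/

/va/ — violates constraint (iii): word begins with /v/ → not permitted
/big/ — σ1 onset /b/, coda /g/ ok → permitted
/gam/ — violates constraint (ii): syllable 1 coda contains /m/, which is not a licensed coda consonant → not permitted
/slug/ — σ1 onset /sl/ (2C), coda /g/ ok → permitted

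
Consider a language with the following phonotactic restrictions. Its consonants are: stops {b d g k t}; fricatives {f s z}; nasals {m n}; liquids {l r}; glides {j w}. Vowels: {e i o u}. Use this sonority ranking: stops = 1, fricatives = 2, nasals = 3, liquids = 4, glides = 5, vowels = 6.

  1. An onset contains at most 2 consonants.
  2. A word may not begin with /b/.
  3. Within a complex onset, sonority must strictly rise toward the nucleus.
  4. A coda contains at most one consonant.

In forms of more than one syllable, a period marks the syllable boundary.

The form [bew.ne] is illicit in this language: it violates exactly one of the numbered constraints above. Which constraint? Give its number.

2

[bew.ne]: word begins with /b/.
This is a violation of constraint 2: "A word may not begin with /b/."
The remaining constraints (1, 3, 4) are satisfied.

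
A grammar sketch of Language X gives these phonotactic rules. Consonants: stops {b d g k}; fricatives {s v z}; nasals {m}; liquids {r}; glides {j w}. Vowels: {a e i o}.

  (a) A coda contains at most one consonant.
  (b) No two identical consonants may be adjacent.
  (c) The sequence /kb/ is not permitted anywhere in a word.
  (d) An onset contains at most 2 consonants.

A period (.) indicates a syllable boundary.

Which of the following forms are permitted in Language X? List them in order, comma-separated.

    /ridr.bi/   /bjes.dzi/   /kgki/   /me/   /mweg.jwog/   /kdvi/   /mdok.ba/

/ridr.bi/ — violates constraint (a): syllable 1 coda /dr/ has 2 consonants (> 1) → not permitted
/bjes.dzi/ — σ1 onset /bj/ (2C), coda /s/ ok; σ2 onset /dz/ (2C), coda /∅/ ok → permitted
/kgki/ — violates constraint (d): syllable 1 onset /kgk/ has 3 consonants (> 2) → not permitted
/me/ — σ1 onset /m/, coda /∅/ ok → permitted
/mweg.jwog/ — σ1 onset /mw/ (2C), coda /g/ ok; σ2 onset /jw/ (2C), coda /g/ ok → permitted
/kdvi/ — violates constraint (d): syllable 1 onset /kdv/ has 3 consonants (> 2) → not permitted
/mdok.ba/ — violates constraint (c): contains banned sequence /kb/ → not permitted

/bjes.dzi/, /me/, /mweg.jwog/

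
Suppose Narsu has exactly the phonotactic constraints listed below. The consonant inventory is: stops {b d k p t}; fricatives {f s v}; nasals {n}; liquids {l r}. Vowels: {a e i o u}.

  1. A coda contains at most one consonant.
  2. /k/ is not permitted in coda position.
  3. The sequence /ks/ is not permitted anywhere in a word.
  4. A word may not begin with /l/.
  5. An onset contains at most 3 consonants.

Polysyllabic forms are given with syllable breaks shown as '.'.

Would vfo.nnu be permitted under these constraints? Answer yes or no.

vfo.nnu — σ1 onset /vf/ (2C), coda /∅/ ok; σ2 onset /nn/ (2C), coda /∅/ ok → permitted

yes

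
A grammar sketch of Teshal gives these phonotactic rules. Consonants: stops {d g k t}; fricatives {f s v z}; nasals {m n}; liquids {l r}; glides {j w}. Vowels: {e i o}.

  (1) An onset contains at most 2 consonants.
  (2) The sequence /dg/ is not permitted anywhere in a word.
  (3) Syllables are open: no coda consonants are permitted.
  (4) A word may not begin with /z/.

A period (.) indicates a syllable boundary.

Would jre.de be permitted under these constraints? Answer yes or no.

jre.de — σ1 onset /jr/ (2C), coda /∅/ ok; σ2 onset /d/, coda /∅/ ok → permitted

yes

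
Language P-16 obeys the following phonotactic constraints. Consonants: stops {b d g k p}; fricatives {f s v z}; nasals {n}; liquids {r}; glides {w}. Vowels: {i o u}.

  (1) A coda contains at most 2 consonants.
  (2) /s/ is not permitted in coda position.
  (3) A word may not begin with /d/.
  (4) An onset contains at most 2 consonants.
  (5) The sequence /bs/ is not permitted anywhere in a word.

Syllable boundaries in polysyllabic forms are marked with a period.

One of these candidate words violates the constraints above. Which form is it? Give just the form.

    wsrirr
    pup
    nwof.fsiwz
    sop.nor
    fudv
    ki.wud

wsrirr — violates constraint 4: syllable 1 onset /wsr/ has 3 consonants (> 2) → illicit
pup — σ1 onset /p/, coda /p/ ok → licit
nwof.fsiwz — σ1 onset /nw/ (2C), coda /f/ ok; σ2 onset /fs/ (2C), coda /wz/ (2C) ok → licit
sop.nor — σ1 onset /s/, coda /p/ ok; σ2 onset /n/, coda /r/ ok → licit
fudv — σ1 onset /f/, coda /dv/ (2C) ok → licit
ki.wud — σ1 onset /k/, coda /∅/ ok; σ2 onset /w/, coda /d/ ok → licit

wsrirr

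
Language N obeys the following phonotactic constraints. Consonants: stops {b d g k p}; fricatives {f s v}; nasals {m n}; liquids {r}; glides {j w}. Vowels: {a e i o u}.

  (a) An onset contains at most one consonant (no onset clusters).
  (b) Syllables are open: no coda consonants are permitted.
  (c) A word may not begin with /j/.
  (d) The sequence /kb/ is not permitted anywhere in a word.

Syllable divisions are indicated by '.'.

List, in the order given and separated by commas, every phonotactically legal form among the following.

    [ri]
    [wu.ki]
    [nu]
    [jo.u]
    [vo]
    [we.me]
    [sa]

[ri], [wu.ki], [nu], [vo], [we.me], [sa]

[ri] — σ1 onset /r/, coda /∅/ ok → phonotactically legal
[wu.ki] — σ1 onset /w/, coda /∅/ ok; σ2 onset /k/, coda /∅/ ok → phonotactically legal
[nu] — σ1 onset /n/, coda /∅/ ok → phonotactically legal
[jo.u] — violates constraint (c): word begins with /j/ → phonotactically illegal
[vo] — σ1 onset /v/, coda /∅/ ok → phonotactically legal
[we.me] — σ1 onset /w/, coda /∅/ ok; σ2 onset /m/, coda /∅/ ok → phonotactically legal
[sa] — σ1 onset /s/, coda /∅/ ok → phonotactically legal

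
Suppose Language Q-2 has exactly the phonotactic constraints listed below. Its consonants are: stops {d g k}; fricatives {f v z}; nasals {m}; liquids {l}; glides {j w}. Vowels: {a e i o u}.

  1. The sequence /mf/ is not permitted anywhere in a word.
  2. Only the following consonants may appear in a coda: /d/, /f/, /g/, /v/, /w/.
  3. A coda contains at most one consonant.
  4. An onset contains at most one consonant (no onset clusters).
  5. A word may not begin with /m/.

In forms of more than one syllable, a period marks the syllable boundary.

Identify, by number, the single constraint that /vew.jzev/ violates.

4

/vew.jzev/: syllable 2 onset /jz/ has 2 consonants (> 1).
This is a violation of constraint 4: "An onset contains at most one consonant (no onset clusters)."
The remaining constraints (1, 2, 3, 5) are satisfied.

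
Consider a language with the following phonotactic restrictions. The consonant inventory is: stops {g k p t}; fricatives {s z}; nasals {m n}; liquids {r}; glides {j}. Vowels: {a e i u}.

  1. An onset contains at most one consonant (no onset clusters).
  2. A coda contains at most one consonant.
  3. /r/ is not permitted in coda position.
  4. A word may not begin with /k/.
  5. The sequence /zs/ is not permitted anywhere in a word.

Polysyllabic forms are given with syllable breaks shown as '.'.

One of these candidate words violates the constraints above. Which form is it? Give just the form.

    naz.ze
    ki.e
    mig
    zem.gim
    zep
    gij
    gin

naz.ze — σ1 onset /n/, coda /z/ ok; σ2 onset /z/, coda /∅/ ok → phonotactically legal
ki.e — violates constraint 4: word begins with /k/ → phonotactically illegal
mig — σ1 onset /m/, coda /g/ ok → phonotactically legal
zem.gim — σ1 onset /z/, coda /m/ ok; σ2 onset /g/, coda /m/ ok → phonotactically legal
zep — σ1 onset /z/, coda /p/ ok → phonotactically legal
gij — σ1 onset /g/, coda /j/ ok → phonotactically legal
gin — σ1 onset /g/, coda /n/ ok → phonotactically legal

ki.e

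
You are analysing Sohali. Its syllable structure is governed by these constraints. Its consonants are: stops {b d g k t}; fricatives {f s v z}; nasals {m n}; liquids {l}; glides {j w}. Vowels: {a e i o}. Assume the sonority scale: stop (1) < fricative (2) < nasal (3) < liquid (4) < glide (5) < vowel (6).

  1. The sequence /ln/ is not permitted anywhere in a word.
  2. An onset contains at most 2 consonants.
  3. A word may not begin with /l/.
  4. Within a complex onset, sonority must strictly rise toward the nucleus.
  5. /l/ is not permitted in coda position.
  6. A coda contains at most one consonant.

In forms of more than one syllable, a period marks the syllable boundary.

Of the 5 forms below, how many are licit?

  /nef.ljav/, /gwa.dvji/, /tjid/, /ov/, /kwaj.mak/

4

/nef.ljav/ — σ1 onset /n/, coda /f/ ok; σ2 onset /lj/ (4→5 rises), coda /v/ ok → licit
/gwa.dvji/ — violates constraint 2: syllable 2 onset /dvj/ has 3 consonants (> 2) → illicit
/tjid/ — σ1 onset /tj/ (1→5 rises), coda /d/ ok → licit
/ov/ — σ1 onset /∅/, coda /v/ ok → licit
/kwaj.mak/ — σ1 onset /kw/ (1→5 rises), coda /j/ ok; σ2 onset /m/, coda /k/ ok → licit
Licit: /nef.ljav/, /tjid/, /ov/, /kwaj.mak/ → 4.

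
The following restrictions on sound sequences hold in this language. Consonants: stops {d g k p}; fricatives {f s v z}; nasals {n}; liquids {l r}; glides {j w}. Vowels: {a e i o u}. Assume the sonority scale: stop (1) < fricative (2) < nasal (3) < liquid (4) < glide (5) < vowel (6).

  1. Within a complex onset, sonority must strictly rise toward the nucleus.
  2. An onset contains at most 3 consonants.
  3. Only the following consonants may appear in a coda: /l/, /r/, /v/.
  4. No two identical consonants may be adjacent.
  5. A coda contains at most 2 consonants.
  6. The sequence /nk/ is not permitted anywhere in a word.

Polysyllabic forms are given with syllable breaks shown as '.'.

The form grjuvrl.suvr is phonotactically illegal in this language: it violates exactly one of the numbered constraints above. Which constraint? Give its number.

5

grjuvrl.suvr: syllable 1 coda /vrl/ has 3 consonants (> 2).
This is a violation of constraint 5: "A coda contains at most 2 consonants."
The remaining constraints (1, 2, 3, 4, 6) are satisfied.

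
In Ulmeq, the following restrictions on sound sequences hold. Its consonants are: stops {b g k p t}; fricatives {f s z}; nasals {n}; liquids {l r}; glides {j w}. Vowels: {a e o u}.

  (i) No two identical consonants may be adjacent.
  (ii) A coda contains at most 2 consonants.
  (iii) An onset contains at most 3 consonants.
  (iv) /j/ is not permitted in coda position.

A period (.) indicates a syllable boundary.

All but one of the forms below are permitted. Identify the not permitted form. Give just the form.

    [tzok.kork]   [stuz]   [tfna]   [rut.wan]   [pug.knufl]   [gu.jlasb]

[tzok.kork] — violates constraint (i): adjacent identical consonants /kk/ → not permitted
[stuz] — σ1 onset /st/ (2C), coda /z/ ok → permitted
[tfna] — σ1 onset /tfn/ (3C), coda /∅/ ok → permitted
[rut.wan] — σ1 onset /r/, coda /t/ ok; σ2 onset /w/, coda /n/ ok → permitted
[pug.knufl] — σ1 onset /p/, coda /g/ ok; σ2 onset /kn/ (2C), coda /fl/ (2C) ok → permitted
[gu.jlasb] — σ1 onset /g/, coda /∅/ ok; σ2 onset /jl/ (2C), coda /sb/ (2C) ok → permitted

[tzok.kork]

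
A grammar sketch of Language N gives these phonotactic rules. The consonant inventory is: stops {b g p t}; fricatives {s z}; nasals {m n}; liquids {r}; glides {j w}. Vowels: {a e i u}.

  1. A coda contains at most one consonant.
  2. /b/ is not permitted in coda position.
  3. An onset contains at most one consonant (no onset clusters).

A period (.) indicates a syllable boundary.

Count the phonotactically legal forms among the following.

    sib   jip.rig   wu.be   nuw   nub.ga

3

sib — violates constraint 2: syllable 1 coda contains /b/ → phonotactically illegal
jip.rig — σ1 onset /j/, coda /p/ ok; σ2 onset /r/, coda /g/ ok → phonotactically legal
wu.be — σ1 onset /w/, coda /∅/ ok; σ2 onset /b/, coda /∅/ ok → phonotactically legal
nuw — σ1 onset /n/, coda /w/ ok → phonotactically legal
nub.ga — violates constraint 2: syllable 1 coda contains /b/ → phonotactically illegal
Phonotactically legal: jip.rig, wu.be, nuw → 3.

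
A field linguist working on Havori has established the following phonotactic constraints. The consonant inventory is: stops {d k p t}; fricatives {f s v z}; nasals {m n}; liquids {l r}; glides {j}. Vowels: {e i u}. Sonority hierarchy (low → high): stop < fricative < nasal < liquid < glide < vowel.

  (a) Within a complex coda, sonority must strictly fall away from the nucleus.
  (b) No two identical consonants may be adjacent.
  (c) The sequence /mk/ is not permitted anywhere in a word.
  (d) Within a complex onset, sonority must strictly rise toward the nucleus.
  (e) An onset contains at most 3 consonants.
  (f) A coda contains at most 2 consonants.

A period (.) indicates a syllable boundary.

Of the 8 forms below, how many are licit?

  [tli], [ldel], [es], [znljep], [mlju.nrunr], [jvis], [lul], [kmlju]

3

[tli] — σ1 onset /tl/ (1→4 rises), coda /∅/ ok → licit
[ldel] — violates constraint (d): syllable 1 onset /ld/: /l/ (liquid, 4) → /d/ (stop, 1) does not rise → illicit
[es] — σ1 onset /∅/, coda /s/ ok → licit
[znljep] — violates constraint (e): syllable 1 onset /znlj/ has 4 consonants (> 3) → illicit
[mlju.nrunr] — violates constraint (a): syllable 2 coda /nr/: /n/ (nasal, 3) → /r/ (liquid, 4) does not fall → illicit
[jvis] — violates constraint (d): syllable 1 onset /jv/: /j/ (glide, 5) → /v/ (fricative, 2) does not rise → illicit
[lul] — σ1 onset /l/, coda /l/ ok → licit
[kmlju] — violates constraint (e): syllable 1 onset /kmlj/ has 4 consonants (> 3) → illicit
Licit: [tli], [es], [lul] → 3.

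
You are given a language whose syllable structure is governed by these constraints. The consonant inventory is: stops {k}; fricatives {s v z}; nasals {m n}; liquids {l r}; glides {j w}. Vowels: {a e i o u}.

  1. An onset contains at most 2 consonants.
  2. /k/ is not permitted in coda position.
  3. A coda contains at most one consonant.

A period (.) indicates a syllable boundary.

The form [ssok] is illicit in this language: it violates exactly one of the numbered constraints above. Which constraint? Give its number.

2

[ssok]: syllable 1 coda contains /k/.
This is a violation of constraint 2: "/k/ is not permitted in coda position."
The remaining constraints (1, 3) are satisfied.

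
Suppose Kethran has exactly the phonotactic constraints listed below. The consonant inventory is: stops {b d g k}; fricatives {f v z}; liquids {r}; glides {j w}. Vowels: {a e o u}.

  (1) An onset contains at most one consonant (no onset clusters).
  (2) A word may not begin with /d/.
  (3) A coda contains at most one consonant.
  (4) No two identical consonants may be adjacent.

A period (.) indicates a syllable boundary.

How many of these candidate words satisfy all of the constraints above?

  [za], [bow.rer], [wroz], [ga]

[za] — σ1 onset /z/, coda /∅/ ok → phonotactically legal
[bow.rer] — σ1 onset /b/, coda /w/ ok; σ2 onset /r/, coda /r/ ok → phonotactically legal
[wroz] — violates constraint 1: syllable 1 onset /wr/ has 2 consonants (> 1) → phonotactically illegal
[ga] — σ1 onset /g/, coda /∅/ ok → phonotactically legal
Phonotactically legal: [za], [bow.rer], [ga] → 3.

3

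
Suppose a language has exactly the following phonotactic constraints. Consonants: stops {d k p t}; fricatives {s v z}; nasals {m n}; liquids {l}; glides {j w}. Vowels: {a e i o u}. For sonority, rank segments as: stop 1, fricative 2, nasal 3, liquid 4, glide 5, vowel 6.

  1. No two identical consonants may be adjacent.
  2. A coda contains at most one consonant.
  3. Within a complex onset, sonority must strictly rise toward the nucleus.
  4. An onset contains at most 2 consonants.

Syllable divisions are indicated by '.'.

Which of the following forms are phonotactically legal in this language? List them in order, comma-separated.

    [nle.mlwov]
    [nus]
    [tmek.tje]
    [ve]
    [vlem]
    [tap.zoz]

[nle.mlwov] — violates constraint 4: syllable 2 onset /mlw/ has 3 consonants (> 2) → phonotactically illegal
[nus] — σ1 onset /n/, coda /s/ ok → phonotactically legal
[tmek.tje] — σ1 onset /tm/ (1→3 rises), coda /k/ ok; σ2 onset /tj/ (1→5 rises), coda /∅/ ok → phonotactically legal
[ve] — σ1 onset /v/, coda /∅/ ok → phonotactically legal
[vlem] — σ1 onset /vl/ (2→4 rises), coda /m/ ok → phonotactically legal
[tap.zoz] — σ1 onset /t/, coda /p/ ok; σ2 onset /z/, coda /z/ ok → phonotactically legal

[nus], [tmek.tje], [ve], [vlem], [tap.zoz]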